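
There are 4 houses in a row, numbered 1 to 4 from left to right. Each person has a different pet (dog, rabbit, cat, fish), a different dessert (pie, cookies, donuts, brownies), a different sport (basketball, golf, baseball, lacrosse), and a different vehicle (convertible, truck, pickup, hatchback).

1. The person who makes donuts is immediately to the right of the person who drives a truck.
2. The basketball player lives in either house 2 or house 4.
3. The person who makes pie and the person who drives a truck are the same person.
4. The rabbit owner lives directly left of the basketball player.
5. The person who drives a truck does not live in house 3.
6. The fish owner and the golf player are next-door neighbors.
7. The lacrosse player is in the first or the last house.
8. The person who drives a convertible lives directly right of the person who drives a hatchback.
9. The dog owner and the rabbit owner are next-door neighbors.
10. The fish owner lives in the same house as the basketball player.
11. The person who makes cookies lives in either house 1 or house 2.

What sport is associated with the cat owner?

House 4 dessert: only brownies fits.
The only dessert still possible for house 3 is donuts.
From clue 1, the person who drives a truck must be in house 2.
From clue 3, the person who makes pie must be in house 2.
The only dessert still possible for house 1 is cookies.
Clue 8 places the person who drives a convertible in house 4.
Clue 8 places the person who drives a hatchback in house 3.
House 1 vehicle: only pickup fits.
The dog owner is narrowed to house 2 or 4; consider each.
Placing it in house 4 leads to a contradiction, so it's in house 2.
So house 4 gets fish for pet.
Clue 6 places the golf player in house 3.
By clue 10, the basketball player is in house 4.
House 1 sport: only lacrosse fits.
The only sport still possible for house 2 is baseball.
Clue 4: the rabbit owner is in house 3.
So house 1 gets cat for pet.
So: house 1 = cat/cookies/lacrosse/pickup, house 2 = dog/pie/baseball/truck, house 3 = rabbit/donuts/golf/hatchback, house 4 = fish/brownies/basketball/convertible.

lacrosse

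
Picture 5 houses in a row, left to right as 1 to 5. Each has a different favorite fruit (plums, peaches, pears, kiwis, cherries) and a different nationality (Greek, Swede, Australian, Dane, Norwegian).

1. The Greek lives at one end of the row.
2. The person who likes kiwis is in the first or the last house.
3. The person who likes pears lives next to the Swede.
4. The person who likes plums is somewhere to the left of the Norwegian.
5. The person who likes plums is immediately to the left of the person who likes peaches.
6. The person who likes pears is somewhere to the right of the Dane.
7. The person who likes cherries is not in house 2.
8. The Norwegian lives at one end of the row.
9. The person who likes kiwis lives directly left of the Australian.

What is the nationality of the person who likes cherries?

Swede

From clue 8, the Norwegian must be in house 5.
From clue 9, the person who likes kiwis must be in house 1.
From clue 9, the Australian must be in house 2.
The only nationality still possible for house 1 is Greek.
The only favorite fruit still possible for house 2 is plums.
Clue 5: the person who likes peaches is in house 3.
The person who likes cherries is narrowed to house 4 or 5; consider each.
Placing it in house 5 leads to a contradiction, so it's in house 4.
The only favorite fruit still possible for house 5 is pears.
By clue 3, the Swede is in house 4.
House 3 nationality: only Dane fits.
So: house 1 = kiwis/Greek, house 2 = plums/Australian, house 3 = peaches/Dane, house 4 = cherries/Swede, house 5 = pears/Norwegian.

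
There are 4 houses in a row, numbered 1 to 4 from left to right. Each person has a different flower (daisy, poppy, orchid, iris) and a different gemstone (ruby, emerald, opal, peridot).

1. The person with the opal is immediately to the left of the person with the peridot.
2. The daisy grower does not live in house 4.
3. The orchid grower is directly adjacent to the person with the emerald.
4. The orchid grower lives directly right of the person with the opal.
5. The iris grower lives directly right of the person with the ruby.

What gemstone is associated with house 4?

emerald

The daisy grower is narrowed to house 1 or 2 or 3; consider each.
Placing it in house 2 and house 3 leads to a contradiction, so it's in house 1.
The iris grower is narrowed to house 2 or 3 or 4; consider each.
Placing it in house 3 and house 4 leads to a contradiction, so it's in house 2.
Clue 5 places the person with the ruby in house 1.
The orchid grower is narrowed to house 3 or 4; consider each.
Placing it in house 4 leads to a contradiction, so it's in house 3.
By clue 4, the person with the opal is in house 2.
House 4 flower: only poppy fits.
That leaves peridot as the gemstone for house 3.
House 4's gemstone must be emerald (nothing else left).
So: house 1 = daisy/ruby, house 2 = iris/opal, house 3 = orchid/peridot, house 4 = poppy/emerald.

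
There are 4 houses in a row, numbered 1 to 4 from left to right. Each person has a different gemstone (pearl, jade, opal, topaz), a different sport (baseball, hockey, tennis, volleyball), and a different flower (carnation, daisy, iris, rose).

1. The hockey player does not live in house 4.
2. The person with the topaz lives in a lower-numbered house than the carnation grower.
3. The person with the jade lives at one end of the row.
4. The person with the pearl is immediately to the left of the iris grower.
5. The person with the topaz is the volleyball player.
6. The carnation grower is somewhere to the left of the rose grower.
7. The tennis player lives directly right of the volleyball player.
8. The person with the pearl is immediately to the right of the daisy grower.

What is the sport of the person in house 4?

baseball

So house 1 gets daisy for flower.
Clue 8 places the person with the pearl in house 2.
House 1 gemstone: only topaz fits.
House 3 gemstone: only opal fits.
House 4 gemstone: only jade fits.
House 4 sport: only baseball fits.
So house 2 gets carnation for flower.
The iris grower is in house 3 (clue 4).
Clue 5: the volleyball player is in house 1.
From clue 7, the tennis player must be in house 2.
The only sport still possible for house 3 is hockey.
House 4 flower: only rose fits.
So: house 1 = topaz/volleyball/daisy, house 2 = pearl/tennis/carnation, house 3 = opal/hockey/iris, house 4 = jade/baseball/rose.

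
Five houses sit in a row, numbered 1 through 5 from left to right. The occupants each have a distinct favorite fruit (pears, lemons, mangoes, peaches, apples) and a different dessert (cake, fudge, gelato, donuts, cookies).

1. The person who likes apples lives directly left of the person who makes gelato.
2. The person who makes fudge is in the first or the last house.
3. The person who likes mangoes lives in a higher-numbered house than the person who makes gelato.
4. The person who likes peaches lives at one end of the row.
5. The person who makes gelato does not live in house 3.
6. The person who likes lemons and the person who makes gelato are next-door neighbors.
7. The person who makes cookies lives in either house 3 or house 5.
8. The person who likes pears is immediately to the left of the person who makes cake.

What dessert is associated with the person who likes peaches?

House 2's favorite fruit must be pears (nothing else left).
So house 4 gets mangoes for favorite fruit.
The person who makes gelato is in house 2 (clue 3).
From clue 8, the person who makes cake must be in house 3.
House 5's favorite fruit must be peaches (nothing else left).
That leaves donuts as the dessert for house 4.
So house 5 gets cookies for dessert.
Clue 1: the person who likes apples is in house 1.
House 3's favorite fruit must be lemons (nothing else left).
So house 1 gets fudge for dessert.
So: house 1 = apples/fudge, house 2 = pears/gelato, house 3 = lemons/cake, house 4 = mangoes/donuts, house 5 = peaches/cookies.

cookies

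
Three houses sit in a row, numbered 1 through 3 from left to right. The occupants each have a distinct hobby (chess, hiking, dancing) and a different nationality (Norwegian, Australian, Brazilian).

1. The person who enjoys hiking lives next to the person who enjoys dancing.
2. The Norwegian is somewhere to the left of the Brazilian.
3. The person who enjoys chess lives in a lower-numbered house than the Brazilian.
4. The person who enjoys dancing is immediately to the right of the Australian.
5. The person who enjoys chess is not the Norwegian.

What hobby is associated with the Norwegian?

That leaves Brazilian as the nationality for house 3.
The person who enjoys chess is narrowed to house 1 or 2; consider each.
Placing it in house 2 leads to a contradiction, so it's in house 1.
By clue 5, the Norwegian is in house 2.
So house 1 gets Australian for nationality.
Clue 4: the person who enjoys dancing is in house 2.
So house 3 gets hiking for hobby.
So: house 1 = chess/Australian, house 2 = dancing/Norwegian, house 3 = hiking/Brazilian.

dancing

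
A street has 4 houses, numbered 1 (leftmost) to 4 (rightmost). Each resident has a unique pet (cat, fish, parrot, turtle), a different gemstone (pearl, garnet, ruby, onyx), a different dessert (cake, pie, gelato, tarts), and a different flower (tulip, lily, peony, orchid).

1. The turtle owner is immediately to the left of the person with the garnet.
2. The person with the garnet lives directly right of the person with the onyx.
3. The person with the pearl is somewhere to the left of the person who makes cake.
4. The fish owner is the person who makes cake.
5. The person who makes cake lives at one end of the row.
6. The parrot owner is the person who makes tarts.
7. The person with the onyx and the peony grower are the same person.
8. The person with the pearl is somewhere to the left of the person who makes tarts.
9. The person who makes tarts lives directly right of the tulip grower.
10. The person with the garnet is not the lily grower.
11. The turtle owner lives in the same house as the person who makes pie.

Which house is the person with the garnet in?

4

Clue 5: the person who makes cake is in house 4.
By clue 4, the fish owner is in house 4.
The parrot owner is narrowed to house 2 or 3; consider each.
Placing it in house 3 leads to a contradiction, so it's in house 2.
The person who makes tarts is in house 2 (clue 6).
Clue 8 places the person with the pearl in house 1.
Clue 9 places the tulip grower in house 1.
From clue 2, the person with the garnet must be in house 4.
Clue 2 places the person with the onyx in house 3.
From clue 7, the peony grower must be in house 3.
That leaves ruby as the gemstone for house 2.
House 4 flower: only orchid fits.
Clue 1: the turtle owner is in house 3.
By clue 11, the person who makes pie is in house 3.
The only pet still possible for house 1 is cat.
That leaves gelato as the dessert for house 1.
House 2's flower must be lily (nothing else left).
So: house 1 = cat/pearl/gelato/tulip, house 2 = parrot/ruby/tarts/lily, house 3 = turtle/onyx/pie/peony, house 4 = fish/garnet/cake/orchid.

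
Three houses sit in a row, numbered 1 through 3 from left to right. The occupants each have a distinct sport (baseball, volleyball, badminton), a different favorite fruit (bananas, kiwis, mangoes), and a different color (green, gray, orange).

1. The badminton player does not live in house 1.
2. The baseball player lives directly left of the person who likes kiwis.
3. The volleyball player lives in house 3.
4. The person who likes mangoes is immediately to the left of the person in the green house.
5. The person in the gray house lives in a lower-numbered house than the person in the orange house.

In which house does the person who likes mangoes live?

From clue 3, the volleyball player must be in house 3.
That leaves baseball as the sport for house 1.
That leaves badminton as the sport for house 2.
House 1 color: only gray fits.
By clue 2, the person who likes kiwis is in house 2.
House 1's favorite fruit must be mangoes (nothing else left).
House 3 favorite fruit: only bananas fits.
Clue 4: the person in the green house is in house 2.
House 3 color: only orange fits.
So: house 1 = baseball/mangoes/gray, house 2 = badminton/kiwis/green, house 3 = volleyball/bananas/orange.

1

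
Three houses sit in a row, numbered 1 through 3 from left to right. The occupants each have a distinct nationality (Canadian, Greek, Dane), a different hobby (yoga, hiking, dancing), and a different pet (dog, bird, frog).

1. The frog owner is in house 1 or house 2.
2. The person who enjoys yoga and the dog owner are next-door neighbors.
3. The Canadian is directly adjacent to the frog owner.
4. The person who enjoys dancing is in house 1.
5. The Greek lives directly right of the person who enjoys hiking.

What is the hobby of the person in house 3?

yoga

From clue 4, the person who enjoys dancing must be in house 1.
The only hobby still possible for house 3 is yoga.
The dog owner is in house 2 (clue 2).
Clue 5: the Greek is in house 3.
House 2's hobby must be hiking (nothing else left).
So house 1 gets frog for pet.
So house 3 gets bird for pet.
By clue 3, the Canadian is in house 2.
So house 1 gets Dane for nationality.
So: house 1 = Dane/dancing/frog, house 2 = Canadian/hiking/dog, house 3 = Greek/yoga/bird.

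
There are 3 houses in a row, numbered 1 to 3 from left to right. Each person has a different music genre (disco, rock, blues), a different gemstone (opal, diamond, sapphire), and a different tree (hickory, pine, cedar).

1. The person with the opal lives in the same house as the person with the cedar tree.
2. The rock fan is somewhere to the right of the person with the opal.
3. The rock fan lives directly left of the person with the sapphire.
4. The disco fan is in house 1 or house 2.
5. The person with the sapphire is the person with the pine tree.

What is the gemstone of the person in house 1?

opal

Clue 3: the rock fan is in house 2.
Clue 3 places the person with the sapphire in house 3.
Clue 5 places the person with the pine tree in house 3.
House 3's music genre must be blues (nothing else left).
From clue 2, the person with the opal must be in house 1.
So house 1 gets disco for music genre.
House 2 gemstone: only diamond fits.
The person with the cedar tree is in house 1 (clue 1).
House 2's tree must be hickory (nothing else left).
So: house 1 = disco/opal/cedar, house 2 = rock/diamond/hickory, house 3 = blues/sapphire/pine.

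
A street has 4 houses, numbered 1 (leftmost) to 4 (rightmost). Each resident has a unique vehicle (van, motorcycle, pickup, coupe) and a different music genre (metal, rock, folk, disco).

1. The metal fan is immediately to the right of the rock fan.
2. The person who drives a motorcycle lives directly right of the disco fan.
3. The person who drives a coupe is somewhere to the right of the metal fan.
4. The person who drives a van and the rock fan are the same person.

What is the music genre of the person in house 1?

The only music genre still possible for house 4 is folk.
The person who drives a coupe is narrowed to house 3 or 4; consider each.
Placing it in house 4 leads to a contradiction, so it's in house 3.
From clue 3, the metal fan must be in house 2.
That leaves rock as the music genre for house 1.
House 3's music genre must be disco (nothing else left).
Clue 2 places the person who drives a motorcycle in house 4.
Clue 4 places the person who drives a van in house 1.
House 2 vehicle: only pickup fits.
So: house 1 = van/rock, house 2 = pickup/metal, house 3 = coupe/disco, house 4 = motorcycle/folk.

rock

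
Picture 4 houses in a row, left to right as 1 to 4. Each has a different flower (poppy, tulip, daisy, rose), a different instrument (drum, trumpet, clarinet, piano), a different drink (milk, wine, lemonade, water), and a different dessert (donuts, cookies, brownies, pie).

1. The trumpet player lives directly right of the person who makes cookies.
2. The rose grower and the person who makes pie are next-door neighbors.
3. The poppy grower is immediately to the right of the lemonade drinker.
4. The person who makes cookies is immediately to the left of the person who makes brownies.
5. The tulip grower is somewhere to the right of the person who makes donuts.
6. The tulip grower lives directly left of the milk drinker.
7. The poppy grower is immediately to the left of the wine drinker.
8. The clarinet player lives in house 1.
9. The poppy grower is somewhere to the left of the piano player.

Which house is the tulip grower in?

By clue 8, the clarinet player is in house 1.
The poppy grower is narrowed to house 2 or 3; consider each.
Placing it in house 3 leads to a contradiction, so it's in house 2.
The lemonade drinker is in house 1 (clue 3).
From clue 7, the wine drinker must be in house 3.
House 3's flower must be tulip (nothing else left).
The only drink still possible for house 2 is water.
So house 4 gets milk for drink.
House 4's dessert must be brownies (nothing else left).
Clue 4 places the person who makes cookies in house 3.
House 1 dessert: only donuts fits.
House 2 dessert: only pie fits.
From clue 1, the trumpet player must be in house 4.
By clue 2, the rose grower is in house 1.
House 4's flower must be daisy (nothing else left).
House 2's instrument must be drum (nothing else left).
House 3 instrument: only piano fits.
So: house 1 = rose/clarinet/lemonade/donuts, house 2 = poppy/drum/water/pie, house 3 = tulip/piano/wine/cookies, house 4 = daisy/trumpet/milk/brownies.

3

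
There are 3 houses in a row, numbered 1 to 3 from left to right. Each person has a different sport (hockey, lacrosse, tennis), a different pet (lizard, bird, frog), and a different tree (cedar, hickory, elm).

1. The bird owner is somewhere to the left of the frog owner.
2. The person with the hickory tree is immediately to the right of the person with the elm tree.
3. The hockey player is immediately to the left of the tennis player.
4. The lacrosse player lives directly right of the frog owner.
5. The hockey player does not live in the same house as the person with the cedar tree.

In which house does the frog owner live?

2

Clue 4: the lacrosse player is in house 3.
Clue 4: the frog owner is in house 2.
So house 1 gets hockey for sport.
House 2 sport: only tennis fits.
That leaves lizard as the pet for house 3.
The only pet still possible for house 1 is bird.
House 1's tree must be elm (nothing else left).
The person with the hickory tree is in house 2 (clue 2).
House 3 tree: only cedar fits.
So: house 1 = hockey/bird/elm, house 2 = tennis/frog/hickory, house 3 = lacrosse/lizard/cedar.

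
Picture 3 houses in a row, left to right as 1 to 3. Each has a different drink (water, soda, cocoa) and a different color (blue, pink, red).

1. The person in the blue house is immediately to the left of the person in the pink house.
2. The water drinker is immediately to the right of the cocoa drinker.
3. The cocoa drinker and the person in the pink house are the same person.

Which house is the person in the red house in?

3

From clue 3, the cocoa drinker must be in house 2.
Clue 3: the person in the pink house is in house 2.
House 1 drink: only soda fits.
The only drink still possible for house 3 is water.
The only color still possible for house 3 is red.
House 1's color must be blue (nothing else left).
So: house 1 = soda/blue, house 2 = cocoa/pink, house 3 = water/red.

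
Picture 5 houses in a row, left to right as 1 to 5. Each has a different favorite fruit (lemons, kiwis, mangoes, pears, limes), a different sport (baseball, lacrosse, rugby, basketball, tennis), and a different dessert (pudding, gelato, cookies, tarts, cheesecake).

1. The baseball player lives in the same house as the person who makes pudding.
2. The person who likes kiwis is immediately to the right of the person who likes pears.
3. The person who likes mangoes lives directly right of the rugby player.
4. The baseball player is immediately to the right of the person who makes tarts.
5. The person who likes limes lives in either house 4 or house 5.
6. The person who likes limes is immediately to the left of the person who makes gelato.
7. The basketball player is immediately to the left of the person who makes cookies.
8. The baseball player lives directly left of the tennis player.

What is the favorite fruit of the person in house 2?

kiwis

The person who likes limes is in house 4 (clue 6).
From clue 6, the person who makes gelato must be in house 5.
The person who likes kiwis is narrowed to house 2 or 3; consider each.
Placing it in house 3 leads to a contradiction, so it's in house 2.
Clue 2: the person who likes pears is in house 1.
The person who likes lemons is narrowed to house 3 or 5; consider each.
Placing it in house 3 leads to a contradiction, so it's in house 5.
House 3 favorite fruit: only mangoes fits.
The rugby player is in house 2 (clue 3).
That leaves cheesecake as the dessert for house 1.
The baseball player is narrowed to house 3 or 4; consider each.
Placing it in house 3 leads to a contradiction, so it's in house 4.
Clue 1 places the person who makes pudding in house 4.
The person who makes tarts is in house 3 (clue 4).
From clue 8, the tennis player must be in house 5.
That leaves cookies as the dessert for house 2.
From clue 7, the basketball player must be in house 1.
House 3 sport: only lacrosse fits.
So: house 1 = pears/basketball/cheesecake, house 2 = kiwis/rugby/cookies, house 3 = mangoes/lacrosse/tarts, house 4 = limes/baseball/pudding, house 5 = lemons/tennis/gelato.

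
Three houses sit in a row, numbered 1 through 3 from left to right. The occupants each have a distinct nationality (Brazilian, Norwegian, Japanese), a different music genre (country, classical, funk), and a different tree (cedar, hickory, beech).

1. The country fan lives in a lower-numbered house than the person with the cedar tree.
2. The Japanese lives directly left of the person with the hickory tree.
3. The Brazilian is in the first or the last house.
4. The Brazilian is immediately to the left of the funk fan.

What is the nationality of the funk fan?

The Brazilian is in house 1 (clue 4).
Clue 4: the funk fan is in house 2.
So house 2 gets Japanese for nationality.
House 3 nationality: only Norwegian fits.
The only music genre still possible for house 3 is classical.
The only tree still possible for house 1 is beech.
By clue 2, the person with the hickory tree is in house 3.
House 1's music genre must be country (nothing else left).
So house 2 gets cedar for tree.
So: house 1 = Brazilian/country/beech, house 2 = Japanese/funk/cedar, house 3 = Norwegian/classical/hickory.

Japanese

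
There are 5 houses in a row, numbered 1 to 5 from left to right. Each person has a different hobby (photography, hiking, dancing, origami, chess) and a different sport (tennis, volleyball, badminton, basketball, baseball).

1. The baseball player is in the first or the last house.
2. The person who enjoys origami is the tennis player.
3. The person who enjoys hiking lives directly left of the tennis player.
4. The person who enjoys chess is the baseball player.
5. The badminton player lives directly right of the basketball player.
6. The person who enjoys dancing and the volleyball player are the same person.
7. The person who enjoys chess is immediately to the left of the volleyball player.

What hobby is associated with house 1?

By clue 7, the person who enjoys chess is in house 1.
Clue 7 places the volleyball player in house 2.
By clue 4, the baseball player is in house 1.
From clue 6, the person who enjoys dancing must be in house 2.
So house 3 gets basketball for sport.
The badminton player is in house 4 (clue 5).
House 5's sport must be tennis (nothing else left).
The person who enjoys origami is in house 5 (clue 2).
Clue 3: the person who enjoys hiking is in house 4.
House 3's hobby must be photography (nothing else left).
So: house 1 = chess/baseball, house 2 = dancing/volleyball, house 3 = photography/basketball, house 4 = hiking/badminton, house 5 = origami/tennis.

chess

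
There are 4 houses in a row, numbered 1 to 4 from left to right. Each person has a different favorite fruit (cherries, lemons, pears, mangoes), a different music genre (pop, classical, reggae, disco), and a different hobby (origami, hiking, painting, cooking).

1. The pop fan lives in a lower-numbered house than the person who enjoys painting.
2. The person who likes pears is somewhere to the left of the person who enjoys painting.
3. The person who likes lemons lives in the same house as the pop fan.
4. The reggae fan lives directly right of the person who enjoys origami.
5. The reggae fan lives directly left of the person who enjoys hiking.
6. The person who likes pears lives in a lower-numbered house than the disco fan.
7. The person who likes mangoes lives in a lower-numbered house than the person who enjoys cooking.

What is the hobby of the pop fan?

hiking

So house 4 gets cherries for favorite fruit.
House 1's hobby must be origami (nothing else left).
Clue 4 places the reggae fan in house 2.
Clue 5 places the person who enjoys hiking in house 3.
The person who likes lemons is narrowed to house 1 or 3; consider each.
Placing it in house 1 leads to a contradiction, so it's in house 3.
Clue 3 places the pop fan in house 3.
House 1's music genre must be classical (nothing else left).
That leaves disco as the music genre for house 4.
From clue 1, the person who enjoys painting must be in house 4.
House 2's hobby must be cooking (nothing else left).
By clue 7, the person who likes mangoes is in house 1.
So house 2 gets pears for favorite fruit.
So: house 1 = mangoes/classical/origami, house 2 = pears/reggae/cooking, house 3 = lemons/pop/hiking, house 4 = cherries/disco/painting.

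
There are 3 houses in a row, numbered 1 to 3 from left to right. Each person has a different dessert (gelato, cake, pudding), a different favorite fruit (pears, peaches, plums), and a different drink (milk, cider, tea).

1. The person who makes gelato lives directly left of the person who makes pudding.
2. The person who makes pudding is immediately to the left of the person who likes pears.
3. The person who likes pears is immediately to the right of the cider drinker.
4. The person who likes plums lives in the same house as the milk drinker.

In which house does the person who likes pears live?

From clue 2, the person who makes pudding must be in house 2.
Clue 2: the person who likes pears is in house 3.
Clue 3: the cider drinker is in house 2.
House 3 dessert: only cake fits.
From clue 4, the person who likes plums must be in house 1.
The milk drinker is in house 1 (clue 4).
That leaves gelato as the dessert for house 1.
House 2's favorite fruit must be peaches (nothing else left).
House 3 drink: only tea fits.
So: house 1 = gelato/plums/milk, house 2 = pudding/peaches/cider, house 3 = cake/pears/tea.

3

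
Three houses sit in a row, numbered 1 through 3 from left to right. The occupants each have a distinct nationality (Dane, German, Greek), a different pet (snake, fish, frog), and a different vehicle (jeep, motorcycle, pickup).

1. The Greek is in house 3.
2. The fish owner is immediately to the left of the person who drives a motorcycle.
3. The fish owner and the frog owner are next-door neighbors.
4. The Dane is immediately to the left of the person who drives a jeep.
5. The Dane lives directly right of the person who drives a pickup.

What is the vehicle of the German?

By clue 1, the Greek is in house 3.
The Dane is in house 2 (clue 5).
By clue 5, the person who drives a pickup is in house 1.
House 1 nationality: only German fits.
Clue 4 places the person who drives a jeep in house 3.
House 2's vehicle must be motorcycle (nothing else left).
Clue 2 places the fish owner in house 1.
Clue 3: the frog owner is in house 2.
The only pet still possible for house 3 is snake.
So: house 1 = German/fish/pickup, house 2 = Dane/frog/motorcycle, house 3 = Greek/snake/jeep.

pickup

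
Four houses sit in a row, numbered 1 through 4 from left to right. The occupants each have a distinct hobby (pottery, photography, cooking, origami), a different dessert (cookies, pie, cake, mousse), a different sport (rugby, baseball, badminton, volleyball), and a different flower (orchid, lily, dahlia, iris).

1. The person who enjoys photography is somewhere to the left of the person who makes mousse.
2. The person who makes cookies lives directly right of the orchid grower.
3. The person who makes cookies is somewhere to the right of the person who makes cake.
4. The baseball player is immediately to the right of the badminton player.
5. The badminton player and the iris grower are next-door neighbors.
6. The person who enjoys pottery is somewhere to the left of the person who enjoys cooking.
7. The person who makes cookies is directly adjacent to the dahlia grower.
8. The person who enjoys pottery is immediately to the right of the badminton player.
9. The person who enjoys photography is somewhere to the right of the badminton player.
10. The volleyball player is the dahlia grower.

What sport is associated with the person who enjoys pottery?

baseball

That leaves origami as the hobby for house 1.
So house 4 gets cooking for hobby.
The person who enjoys photography is narrowed to house 2 or 3; consider each.
Placing it in house 2 leads to a contradiction, so it's in house 3.
The person who makes mousse is in house 4 (clue 1).
That leaves pottery as the hobby for house 2.
Clue 8 places the badminton player in house 1.
The baseball player is in house 2 (clue 4).
Clue 5 places the iris grower in house 2.
Clue 2: the person who makes cookies is in house 2.
From clue 3, the person who makes cake must be in house 1.
Clue 7 places the dahlia grower in house 3.
Clue 10 places the volleyball player in house 3.
So house 3 gets pie for dessert.
House 4 sport: only rugby fits.
The only flower still possible for house 1 is orchid.
So house 4 gets lily for flower.
So: house 1 = origami/cake/badminton/orchid, house 2 = pottery/cookies/baseball/iris, house 3 = photography/pie/volleyball/dahlia, house 4 = cooking/mousse/rugby/lily.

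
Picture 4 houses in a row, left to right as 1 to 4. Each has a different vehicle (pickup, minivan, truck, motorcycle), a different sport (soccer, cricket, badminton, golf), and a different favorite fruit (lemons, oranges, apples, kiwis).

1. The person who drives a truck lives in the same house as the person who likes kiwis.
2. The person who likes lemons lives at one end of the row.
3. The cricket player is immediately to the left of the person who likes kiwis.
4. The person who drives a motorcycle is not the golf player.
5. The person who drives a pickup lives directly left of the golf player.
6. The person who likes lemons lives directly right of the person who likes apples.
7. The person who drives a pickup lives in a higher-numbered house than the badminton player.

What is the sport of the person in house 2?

By clue 6, the person who likes lemons is in house 4.
The person who likes apples is in house 3 (clue 6).
House 1's favorite fruit must be oranges (nothing else left).
So house 2 gets kiwis for favorite fruit.
By clue 1, the person who drives a truck is in house 2.
By clue 3, the cricket player is in house 1.
House 2's sport must be badminton (nothing else left).
From clue 5, the golf player must be in house 4.
House 3's vehicle must be pickup (nothing else left).
That leaves soccer as the sport for house 3.
By clue 4, the person who drives a motorcycle is in house 1.
House 4 vehicle: only minivan fits.
So: house 1 = motorcycle/cricket/oranges, house 2 = truck/badminton/kiwis, house 3 = pickup/soccer/apples, house 4 = minivan/golf/lemons.

badminton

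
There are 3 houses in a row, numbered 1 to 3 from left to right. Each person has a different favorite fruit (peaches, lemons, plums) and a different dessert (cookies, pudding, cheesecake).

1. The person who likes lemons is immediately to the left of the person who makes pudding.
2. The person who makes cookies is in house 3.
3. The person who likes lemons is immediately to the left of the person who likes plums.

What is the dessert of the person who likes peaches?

cookies

Clue 2: the person who makes cookies is in house 3.
House 1's dessert must be cheesecake (nothing else left).
House 2's dessert must be pudding (nothing else left).
By clue 1, the person who likes lemons is in house 1.
From clue 3, the person who likes plums must be in house 2.
So house 3 gets peaches for favorite fruit.
So: house 1 = lemons/cheesecake, house 2 = plums/pudding, house 3 = peaches/cookies.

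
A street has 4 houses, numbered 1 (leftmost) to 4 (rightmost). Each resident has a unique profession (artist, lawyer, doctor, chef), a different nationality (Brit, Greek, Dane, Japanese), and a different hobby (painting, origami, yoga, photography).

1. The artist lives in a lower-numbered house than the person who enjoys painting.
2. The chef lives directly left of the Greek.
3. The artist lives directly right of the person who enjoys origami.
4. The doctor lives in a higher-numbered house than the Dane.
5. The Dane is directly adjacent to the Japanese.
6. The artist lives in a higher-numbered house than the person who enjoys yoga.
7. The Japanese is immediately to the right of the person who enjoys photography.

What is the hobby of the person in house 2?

origami

House 4 hobby: only painting fits.
So house 3 gets photography for hobby.
From clue 7, the Japanese must be in house 4.
By clue 5, the Dane is in house 3.
The only nationality still possible for house 1 is Brit.
House 2's nationality must be Greek (nothing else left).
The chef is in house 1 (clue 2).
By clue 4, the doctor is in house 4.
The artist is narrowed to house 2 or 3; consider each.
Placing it in house 2 leads to a contradiction, so it's in house 3.
Clue 3: the person who enjoys origami is in house 2.
House 2's profession must be lawyer (nothing else left).
That leaves yoga as the hobby for house 1.
So: house 1 = chef/Brit/yoga, house 2 = lawyer/Greek/origami, house 3 = artist/Dane/photography, house 4 = doctor/Japanese/painting.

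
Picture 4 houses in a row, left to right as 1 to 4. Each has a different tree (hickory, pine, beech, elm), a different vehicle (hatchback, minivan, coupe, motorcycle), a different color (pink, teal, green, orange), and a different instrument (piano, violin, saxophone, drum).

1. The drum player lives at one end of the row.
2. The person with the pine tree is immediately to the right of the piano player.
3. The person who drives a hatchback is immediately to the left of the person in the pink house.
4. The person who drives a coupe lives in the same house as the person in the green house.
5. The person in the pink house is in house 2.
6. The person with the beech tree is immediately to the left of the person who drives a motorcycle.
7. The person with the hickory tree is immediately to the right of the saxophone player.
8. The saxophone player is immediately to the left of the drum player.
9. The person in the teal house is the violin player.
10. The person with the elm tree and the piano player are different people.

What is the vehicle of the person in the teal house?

hatchback

Clue 5 places the person in the pink house in house 2.
From clue 8, the saxophone player must be in house 3.
By clue 8, the drum player is in house 4.
Clue 3: the person who drives a hatchback is in house 1.
Clue 7: the person with the hickory tree is in house 4.
By clue 9, the person in the teal house is in house 1.
Clue 9: the violin player is in house 1.
That leaves piano as the instrument for house 2.
By clue 2, the person with the pine tree is in house 3.
The only tree still possible for house 1 is elm.
So house 2 gets beech for tree.
Clue 6 places the person who drives a motorcycle in house 3.
House 2's vehicle must be minivan (nothing else left).
House 4 vehicle: only coupe fits.
From clue 4, the person in the green house must be in house 4.
House 3's color must be orange (nothing else left).
So: house 1 = elm/hatchback/teal/violin, house 2 = beech/minivan/pink/piano, house 3 = pine/motorcycle/orange/saxophone, house 4 = hickory/coupe/green/drum.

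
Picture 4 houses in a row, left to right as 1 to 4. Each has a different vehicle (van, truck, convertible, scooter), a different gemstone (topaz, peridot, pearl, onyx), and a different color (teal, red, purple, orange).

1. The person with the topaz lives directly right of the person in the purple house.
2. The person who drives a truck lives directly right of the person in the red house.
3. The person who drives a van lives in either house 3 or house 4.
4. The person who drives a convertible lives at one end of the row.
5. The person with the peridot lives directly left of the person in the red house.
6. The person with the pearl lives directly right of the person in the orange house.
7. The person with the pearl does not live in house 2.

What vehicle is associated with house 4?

So house 4 gets teal for color.
So house 2 gets scooter for vehicle.
The only color still possible for house 1 is purple.
The person with the topaz is in house 2 (clue 1).
House 1 vehicle: only convertible fits.
That leaves peridot as the gemstone for house 1.
By clue 5, the person in the red house is in house 2.
So house 3 gets orange for color.
From clue 2, the person who drives a truck must be in house 3.
Clue 6: the person with the pearl is in house 4.
House 4's vehicle must be van (nothing else left).
House 3's gemstone must be onyx (nothing else left).
So: house 1 = convertible/peridot/purple, house 2 = scooter/topaz/red, house 3 = truck/onyx/orange, house 4 = van/pearl/teal.

van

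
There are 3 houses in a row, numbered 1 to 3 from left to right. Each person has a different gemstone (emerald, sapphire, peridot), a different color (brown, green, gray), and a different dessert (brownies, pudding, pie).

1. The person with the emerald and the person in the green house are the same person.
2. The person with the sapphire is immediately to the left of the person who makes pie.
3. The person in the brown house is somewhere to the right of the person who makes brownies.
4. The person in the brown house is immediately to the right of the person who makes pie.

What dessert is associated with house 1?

brownies

Clue 4 places the person in the brown house in house 3.
From clue 4, the person who makes pie must be in house 2.
House 3's dessert must be pudding (nothing else left).
From clue 2, the person with the sapphire must be in house 1.
So house 3 gets peridot for gemstone.
House 1's dessert must be brownies (nothing else left).
From clue 1, the person in the green house must be in house 2.
The only gemstone still possible for house 2 is emerald.
So house 1 gets gray for color.
So: house 1 = sapphire/gray/brownies, house 2 = emerald/green/pie, house 3 = peridot/brown/pudding.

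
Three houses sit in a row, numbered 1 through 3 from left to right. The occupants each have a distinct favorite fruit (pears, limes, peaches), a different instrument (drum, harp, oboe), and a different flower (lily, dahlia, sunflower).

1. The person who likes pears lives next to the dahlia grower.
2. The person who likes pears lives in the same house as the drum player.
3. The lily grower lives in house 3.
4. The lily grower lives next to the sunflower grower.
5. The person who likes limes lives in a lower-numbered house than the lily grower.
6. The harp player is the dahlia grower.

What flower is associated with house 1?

dahlia

Clue 3: the lily grower is in house 3.
By clue 4, the sunflower grower is in house 2.
That leaves dahlia as the flower for house 1.
From clue 1, the person who likes pears must be in house 2.
From clue 2, the drum player must be in house 2.
Clue 6: the harp player is in house 1.
So house 1 gets limes for favorite fruit.
So house 3 gets peaches for favorite fruit.
So house 3 gets oboe for instrument.
So: house 1 = limes/harp/dahlia, house 2 = pears/drum/sunflower, house 3 = peaches/oboe/lily.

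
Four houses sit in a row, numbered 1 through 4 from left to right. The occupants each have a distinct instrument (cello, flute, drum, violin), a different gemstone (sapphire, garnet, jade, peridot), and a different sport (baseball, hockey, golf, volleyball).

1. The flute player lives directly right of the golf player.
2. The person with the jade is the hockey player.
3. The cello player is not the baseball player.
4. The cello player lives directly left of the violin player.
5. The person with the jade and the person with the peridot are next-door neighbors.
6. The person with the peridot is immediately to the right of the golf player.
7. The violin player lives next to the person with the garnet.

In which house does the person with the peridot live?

The cello player is narrowed to house 1 or 2 or 3; consider each.
Placing it in house 2 and house 3 leads to a contradiction, so it's in house 1.
Clue 4 places the violin player in house 2.
That leaves volleyball as the sport for house 1.
The drum player is narrowed to house 3 or 4; consider each.
Placing it in house 3 leads to a contradiction, so it's in house 4.
So house 3 gets flute for instrument.
By clue 1, the golf player is in house 2.
By clue 6, the person with the peridot is in house 3.
From clue 2, the person with the jade must be in house 4.
By clue 2, the hockey player is in house 4.
So house 1 gets garnet for gemstone.
House 2 gemstone: only sapphire fits.
The only sport still possible for house 3 is baseball.
So: house 1 = cello/garnet/volleyball, house 2 = violin/sapphire/golf, house 3 = flute/peridot/baseball, house 4 = drum/jade/hockey.

3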